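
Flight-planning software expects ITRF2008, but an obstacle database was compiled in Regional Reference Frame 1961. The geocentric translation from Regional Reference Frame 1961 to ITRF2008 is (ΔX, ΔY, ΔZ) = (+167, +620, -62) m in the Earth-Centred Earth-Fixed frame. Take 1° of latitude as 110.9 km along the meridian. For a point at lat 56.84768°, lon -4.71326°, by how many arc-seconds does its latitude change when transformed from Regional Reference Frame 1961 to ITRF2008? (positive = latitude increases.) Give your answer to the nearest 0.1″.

sin φ = 0.837220, cos φ = 0.546867, sin λ = -0.082169, cos λ = 0.996618.
North component: ΔN = −sin φ cos λ·ΔX − sin φ sin λ·ΔY + cos φ·ΔZ = −(0.837220)(0.996618)(167) − (0.837220)(-0.082169)(620) + (0.546867)(-62) = -130.60 m.
1° of latitude spans 110900 m, so Δφ = -130.60 / 110900 × 3600 = -4.239″.

Δφ = -4.2″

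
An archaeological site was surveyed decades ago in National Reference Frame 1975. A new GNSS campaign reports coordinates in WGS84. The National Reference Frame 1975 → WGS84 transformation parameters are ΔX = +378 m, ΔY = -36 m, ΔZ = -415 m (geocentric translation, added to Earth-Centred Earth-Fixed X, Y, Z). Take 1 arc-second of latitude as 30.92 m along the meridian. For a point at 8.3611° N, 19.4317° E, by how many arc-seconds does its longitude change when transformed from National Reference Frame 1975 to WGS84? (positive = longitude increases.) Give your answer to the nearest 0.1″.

Δλ = -5.2″

sin φ = 0.145411, cos φ = 0.989371, sin λ = 0.332683, cos λ = 0.943039.
East component: ΔE = −sin λ·ΔX + cos λ·ΔY = −(0.332683)(378) + (0.943039)(-36) = -159.70 m.
1° of latitude spans 3600 × 30.92 = 111312 m; at latitude φ, 1° of longitude spans that × cos φ = 110128.9 m, so Δλ = -159.70 / 110128.9 × 3600 = -5.221″.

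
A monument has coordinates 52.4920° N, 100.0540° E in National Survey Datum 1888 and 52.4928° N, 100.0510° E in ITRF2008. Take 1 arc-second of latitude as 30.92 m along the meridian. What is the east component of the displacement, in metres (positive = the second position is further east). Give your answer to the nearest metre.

Δφ = 52.4928° − 52.4920° = +0.0008°; Δλ = 100.0510° − 100.0540° = -0.0030°.
1° of latitude = 3600 × 30.92 = 111312 m.
ΔN = Δφ × 111312 = 89.0 m; ΔE = Δλ × 111312 × cos(52.4920°) = -0.0030 × 111312 × 0.608872 = -203.3 m.

ΔE = -203 m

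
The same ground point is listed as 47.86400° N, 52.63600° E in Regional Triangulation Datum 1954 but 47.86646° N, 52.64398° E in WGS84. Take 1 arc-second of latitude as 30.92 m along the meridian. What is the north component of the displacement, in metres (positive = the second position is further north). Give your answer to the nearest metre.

ΔN = 274 m

Δφ = 47.86646° − 47.86400° = +0.00246°; Δλ = 52.64398° − 52.63600° = +0.00798°.
1° of latitude = 3600 × 30.92 = 111312 m.
ΔN = Δφ × 111312 = 273.8 m; ΔE = Δλ × 111312 × cos(47.86400°) = +0.00798 × 111312 × 0.670893 = 595.9 m.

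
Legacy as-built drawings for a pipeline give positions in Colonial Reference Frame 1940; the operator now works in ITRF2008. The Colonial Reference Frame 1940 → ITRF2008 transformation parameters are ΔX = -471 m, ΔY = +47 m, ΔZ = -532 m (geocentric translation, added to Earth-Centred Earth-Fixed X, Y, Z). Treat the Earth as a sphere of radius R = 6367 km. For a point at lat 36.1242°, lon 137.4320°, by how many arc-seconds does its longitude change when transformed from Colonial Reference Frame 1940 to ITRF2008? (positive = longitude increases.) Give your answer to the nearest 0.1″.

sin φ = 0.589538, cos φ = 0.807741, sin λ = 0.676465, cos λ = -0.736475.
East component: ΔE = −sin λ·ΔX + cos λ·ΔY = −(0.676465)(-471) + (-0.736475)(47) = 284.00 m.
1° of latitude spans πR/180 = 111125 m; at latitude φ, 1° of longitude spans that × cos φ = 89760.3 m, so Δλ = 284.00 / 89760.3 × 3600 = 11.390″.

Δλ = 11.4″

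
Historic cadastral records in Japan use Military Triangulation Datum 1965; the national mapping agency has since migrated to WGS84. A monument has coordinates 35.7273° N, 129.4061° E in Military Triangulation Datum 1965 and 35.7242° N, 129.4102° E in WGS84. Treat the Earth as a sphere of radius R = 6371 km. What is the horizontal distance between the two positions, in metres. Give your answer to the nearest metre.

506 m

Δφ = 35.7242° − 35.7273° = -0.0031°; Δλ = 129.4102° − 129.4061° = +0.0041°.
1° along a meridian = πR/180 = 111195 m.
ΔN = Δφ × 111195 = -344.7 m; ΔE = Δλ × 111195 × cos(35.7273°) = +0.0041 × 111195 × 0.811805 = 370.1 m.
Distance = √(ΔE² + ΔN²) = √(370.1² + (-344.7)²) = 505.8 m.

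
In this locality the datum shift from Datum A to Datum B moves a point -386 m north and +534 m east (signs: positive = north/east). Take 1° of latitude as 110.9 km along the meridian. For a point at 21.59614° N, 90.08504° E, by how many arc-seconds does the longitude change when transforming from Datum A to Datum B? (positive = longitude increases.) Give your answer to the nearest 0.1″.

At latitude 21.59614°, cos φ = 0.929801.
1° of longitude at this latitude = 110.9 × cos φ = 103.11 km, so Δλ = 534.0 / 103115.0 = 0.0051787° = 18.643″.

Δλ = 18.6″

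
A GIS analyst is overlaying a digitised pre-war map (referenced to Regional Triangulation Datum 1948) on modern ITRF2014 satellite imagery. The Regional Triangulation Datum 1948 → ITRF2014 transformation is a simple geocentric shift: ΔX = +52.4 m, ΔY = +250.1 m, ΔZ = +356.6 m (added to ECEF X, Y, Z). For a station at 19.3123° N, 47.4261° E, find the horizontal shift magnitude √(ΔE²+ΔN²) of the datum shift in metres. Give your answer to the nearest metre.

At φ = 19.3123°, λ = 47.4261°: sin φ = 0.330717, cos φ = 0.943730, sin λ = 0.736405, cos λ = 0.676541.
ΔE = −sin λ·ΔX + cos λ·ΔY = −(0.736405)·(52.4) + (0.676541)·(250.1) = 130.62 m.
ΔN = −sin φ cos λ·ΔX − sin φ sin λ·ΔY + cos φ·ΔZ = −(0.330717)(0.676541)(52.4) − (0.330717)(0.736405)(250.1) + (0.943730)(356.6) = 263.90 m.
Horizontal magnitude = √(ΔE² + ΔN²) = √(130.62² + 263.90²) = 294.45 m.

294 m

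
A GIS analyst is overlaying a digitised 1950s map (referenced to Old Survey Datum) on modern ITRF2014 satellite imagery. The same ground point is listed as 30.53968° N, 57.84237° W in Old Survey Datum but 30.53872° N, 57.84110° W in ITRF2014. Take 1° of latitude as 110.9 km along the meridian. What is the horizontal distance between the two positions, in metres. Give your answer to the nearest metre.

Δφ = 30.53872° − 30.53968° = -0.00096°; Δλ = -57.84110° − -57.84237° = +0.00127°.
ΔN = Δφ × 110900 = -106.5 m; ΔE = Δλ × 110900 × cos(30.53968°) = +0.00127 × 110900 × 0.861277 = 121.3 m.
Distance = √(ΔE² + ΔN²) = √(121.3² + (-106.5)²) = 161.4 m.

161 m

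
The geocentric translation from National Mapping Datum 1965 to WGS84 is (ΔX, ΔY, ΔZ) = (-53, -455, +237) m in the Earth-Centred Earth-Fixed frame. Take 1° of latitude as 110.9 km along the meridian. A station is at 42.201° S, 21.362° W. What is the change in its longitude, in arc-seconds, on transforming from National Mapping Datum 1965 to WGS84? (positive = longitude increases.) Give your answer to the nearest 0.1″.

Δλ = -19.4″

sin φ = -0.671734, cos φ = 0.740793, sin λ = -0.364259, cos λ = 0.931298.
East component: ΔE = −sin λ·ΔX + cos λ·ΔY = −(-0.364259)(-53) + (0.931298)(-455) = -443.05 m.
1° of latitude spans 110900 m; at latitude φ, 1° of longitude spans that × cos φ = 82153.9 m, so Δλ = -443.05 / 82153.9 × 3600 = -19.414″.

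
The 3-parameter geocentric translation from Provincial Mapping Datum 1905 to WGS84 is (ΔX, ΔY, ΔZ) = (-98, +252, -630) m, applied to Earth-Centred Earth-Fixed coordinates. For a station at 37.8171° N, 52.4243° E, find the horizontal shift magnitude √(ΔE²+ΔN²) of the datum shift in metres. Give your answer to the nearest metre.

At φ = 37.8171°, λ = 52.4243°: sin φ = 0.613143, cos φ = 0.789972, sin λ = 0.792548, cos λ = 0.609809.
ΔE = −sin λ·ΔX + cos λ·ΔY = −(0.792548)·(-98) + (0.609809)·(252) = 231.34 m.
ΔN = −sin φ cos λ·ΔX − sin φ sin λ·ΔY + cos φ·ΔZ = −(0.613143)(0.609809)(-98) − (0.613143)(0.792548)(252) + (0.789972)(-630) = -583.50 m.
Horizontal magnitude = √(ΔE² + ΔN²) = √(231.34² + (-583.50)²) = 627.69 m.

628 m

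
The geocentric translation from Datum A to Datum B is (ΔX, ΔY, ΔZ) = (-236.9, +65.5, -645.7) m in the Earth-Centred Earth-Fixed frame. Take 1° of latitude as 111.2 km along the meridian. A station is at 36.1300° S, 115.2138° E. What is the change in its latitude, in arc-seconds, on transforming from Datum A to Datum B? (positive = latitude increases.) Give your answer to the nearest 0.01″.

Δφ = -13.83″

sin φ = -0.589619, cos φ = 0.807681, sin λ = 0.904724, cos λ = -0.425997.
North component: ΔN = −sin φ cos λ·ΔX − sin φ sin λ·ΔY + cos φ·ΔZ = −(-0.589619)(-0.425997)(-236.9) − (-0.589619)(0.904724)(65.5) + (0.807681)(-645.7) = -427.08 m.
1° of latitude spans 111200 m, so Δφ = -427.08 / 111200 × 3600 = -13.826″.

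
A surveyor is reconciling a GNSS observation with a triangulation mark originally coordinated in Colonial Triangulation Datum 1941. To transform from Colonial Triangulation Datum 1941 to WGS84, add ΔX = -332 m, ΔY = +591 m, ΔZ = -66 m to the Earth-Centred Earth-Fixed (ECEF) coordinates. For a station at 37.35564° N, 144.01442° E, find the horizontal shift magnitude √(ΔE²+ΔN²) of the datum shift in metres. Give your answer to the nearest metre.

At φ = 37.35564°, λ = 144.01442°: sin φ = 0.606761, cos φ = 0.794885, sin λ = 0.587582, cos λ = -0.809165.
ΔE = −sin λ·ΔX + cos λ·ΔY = −(0.587582)·(-332) + (-0.809165)·(591) = -283.14 m.
ΔN = −sin φ cos λ·ΔX − sin φ sin λ·ΔY + cos φ·ΔZ = −(0.606761)(-0.809165)(-332) − (0.606761)(0.587582)(591) + (0.794885)(-66) = -426.17 m.
Horizontal magnitude = √(ΔE² + ΔN²) = √((-283.14)² + (-426.17)²) = 511.65 m.

512 m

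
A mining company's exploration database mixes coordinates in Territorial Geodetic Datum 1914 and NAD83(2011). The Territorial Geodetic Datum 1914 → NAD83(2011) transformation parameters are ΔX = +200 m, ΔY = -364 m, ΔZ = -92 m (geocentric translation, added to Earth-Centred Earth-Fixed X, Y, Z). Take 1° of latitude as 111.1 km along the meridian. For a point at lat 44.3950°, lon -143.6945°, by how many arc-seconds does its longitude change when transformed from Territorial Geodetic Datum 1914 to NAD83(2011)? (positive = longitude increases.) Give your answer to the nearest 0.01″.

Δλ = 18.67″

sin φ = 0.699601, cos φ = 0.714534, sin λ = -0.592091, cos λ = -0.805871.
East component: ΔE = −sin λ·ΔX + cos λ·ΔY = −(-0.592091)(200) + (-0.805871)(-364) = 411.76 m.
1° of latitude spans 111100 m; at latitude φ, 1° of longitude spans that × cos φ = 79384.7 m, so Δλ = 411.76 / 79384.7 × 3600 = 18.673″.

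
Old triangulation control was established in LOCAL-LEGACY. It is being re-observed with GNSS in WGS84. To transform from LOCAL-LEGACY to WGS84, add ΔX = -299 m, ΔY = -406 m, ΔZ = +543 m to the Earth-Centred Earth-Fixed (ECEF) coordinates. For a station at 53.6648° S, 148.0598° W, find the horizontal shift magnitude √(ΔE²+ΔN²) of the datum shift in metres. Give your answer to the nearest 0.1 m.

723.6 m

At φ = -53.6648°, λ = -148.0598°: sin φ = -0.805564, cos φ = 0.592508, sin λ = -0.529034, cos λ = -0.848601.
ΔE = −sin λ·ΔX + cos λ·ΔY = −(-0.529034)·(-299) + (-0.848601)·(-406) = 186.35 m.
ΔN = −sin φ cos λ·ΔX − sin φ sin λ·ΔY + cos φ·ΔZ = −(-0.805564)(-0.848601)(-299) − (-0.805564)(-0.529034)(-406) + (0.592508)(543) = 699.15 m.
Horizontal magnitude = √(ΔE² + ΔN²) = √(186.35² + 699.15²) = 723.56 m.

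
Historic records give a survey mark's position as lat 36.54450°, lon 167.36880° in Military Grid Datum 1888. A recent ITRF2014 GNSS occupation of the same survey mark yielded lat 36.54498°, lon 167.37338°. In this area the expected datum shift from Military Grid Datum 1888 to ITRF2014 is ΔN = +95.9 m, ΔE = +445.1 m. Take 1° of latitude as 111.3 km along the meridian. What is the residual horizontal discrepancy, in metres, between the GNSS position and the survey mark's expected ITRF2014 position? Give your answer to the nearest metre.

55 m

Observed coordinate differences: Δφ = +0.00048°, Δλ = +0.00458°.
Converting to metres (1° lat = 111300 m, cos φ = 0.803395): observed ΔN = 53.4 m, observed ΔE = 409.5 m.
Subtracting the expected shift leaves a residual of 53.4 − (95.9) = -42.5 m north and 409.5 − (445.1) = -35.6 m east.
Residual distance = √((-42.5)² + (-35.6)²) = 55.4 m.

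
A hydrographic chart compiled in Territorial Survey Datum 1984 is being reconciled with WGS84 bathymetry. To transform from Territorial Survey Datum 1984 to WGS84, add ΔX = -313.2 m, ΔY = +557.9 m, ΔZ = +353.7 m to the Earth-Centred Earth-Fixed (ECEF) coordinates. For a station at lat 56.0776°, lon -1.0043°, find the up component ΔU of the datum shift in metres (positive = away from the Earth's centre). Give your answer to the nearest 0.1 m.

At φ = 56.0776°, λ = -1.0043°: sin φ = 0.829794, cos φ = 0.558070, sin λ = -0.017527, cos λ = 0.999846.
ΔU = cos φ cos λ·ΔX + cos φ sin λ·ΔY + sin φ·ΔZ = (0.558070)(0.999846)(-313.2) + (0.558070)(-0.017527)(557.9) + (0.829794)(353.7) = 113.28 m.

ΔU = 113.3 m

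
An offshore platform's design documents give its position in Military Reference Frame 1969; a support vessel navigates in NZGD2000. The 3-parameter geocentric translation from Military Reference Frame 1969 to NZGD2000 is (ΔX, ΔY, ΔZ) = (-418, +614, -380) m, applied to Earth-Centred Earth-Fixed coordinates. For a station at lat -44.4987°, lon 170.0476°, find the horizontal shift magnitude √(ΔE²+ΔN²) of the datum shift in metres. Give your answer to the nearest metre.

540 m

At φ = -44.4987°, λ = 170.0476°: sin φ = -0.700893, cos φ = 0.713266, sin λ = 0.172830, cos λ = -0.984952.
ΔE = −sin λ·ΔX + cos λ·ΔY = −(0.172830)·(-418) + (-0.984952)·(614) = -532.52 m.
ΔN = −sin φ cos λ·ΔX − sin φ sin λ·ΔY + cos φ·ΔZ = −(-0.700893)(-0.984952)(-418) − (-0.700893)(0.172830)(614) + (0.713266)(-380) = 91.90 m.
Horizontal magnitude = √(ΔE² + ΔN²) = √((-532.52)² + 91.90²) = 540.39 m.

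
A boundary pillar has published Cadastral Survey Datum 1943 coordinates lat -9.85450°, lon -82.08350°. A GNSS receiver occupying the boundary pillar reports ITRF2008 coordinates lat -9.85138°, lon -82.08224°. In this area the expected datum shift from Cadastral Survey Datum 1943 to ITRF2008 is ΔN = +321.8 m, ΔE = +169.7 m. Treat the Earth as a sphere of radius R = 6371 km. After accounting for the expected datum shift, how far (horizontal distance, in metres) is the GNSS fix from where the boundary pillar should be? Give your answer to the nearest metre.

Observed coordinate differences: Δφ = +0.00312°, Δλ = +0.00126°.
Converting to metres (1° lat = 111195 m, cos φ = 0.985246): observed ΔN = 346.9 m, observed ΔE = 138.0 m.
Subtracting the expected shift leaves a residual of 346.9 − (321.8) = 25.1 m north and 138.0 − (169.7) = -31.7 m east.
Residual distance = √(25.1² + (-31.7)²) = 40.4 m.

40 m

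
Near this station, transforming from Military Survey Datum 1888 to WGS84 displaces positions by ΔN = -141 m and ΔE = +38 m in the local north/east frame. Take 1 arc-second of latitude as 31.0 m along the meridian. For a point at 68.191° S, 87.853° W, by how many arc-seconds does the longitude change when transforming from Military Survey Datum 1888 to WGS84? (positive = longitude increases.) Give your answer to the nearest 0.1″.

At latitude -68.191°, cos φ = 0.371514.
1″ of longitude at this latitude = 31.00 × cos φ = 11.5169 m, so Δλ = 38.0 / 11.5169 = 3.299″.

Δλ = 3.3″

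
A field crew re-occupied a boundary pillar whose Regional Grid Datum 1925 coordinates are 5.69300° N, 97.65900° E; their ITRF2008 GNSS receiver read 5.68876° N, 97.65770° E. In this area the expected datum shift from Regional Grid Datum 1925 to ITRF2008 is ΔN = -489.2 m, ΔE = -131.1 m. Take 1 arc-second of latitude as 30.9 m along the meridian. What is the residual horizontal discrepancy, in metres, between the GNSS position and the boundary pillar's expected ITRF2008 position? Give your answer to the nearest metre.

22 m

Observed coordinate differences: Δφ = -0.00424°, Δλ = -0.00130°.
Converting to metres (1° lat = 111240 m, cos φ = 0.995068): observed ΔN = -471.7 m, observed ΔE = -143.9 m.
Subtracting the expected shift leaves a residual of -471.7 − (-489.2) = 17.5 m north and -143.9 − (-131.1) = -12.8 m east.
Residual distance = √(17.5² + (-12.8)²) = 21.7 m.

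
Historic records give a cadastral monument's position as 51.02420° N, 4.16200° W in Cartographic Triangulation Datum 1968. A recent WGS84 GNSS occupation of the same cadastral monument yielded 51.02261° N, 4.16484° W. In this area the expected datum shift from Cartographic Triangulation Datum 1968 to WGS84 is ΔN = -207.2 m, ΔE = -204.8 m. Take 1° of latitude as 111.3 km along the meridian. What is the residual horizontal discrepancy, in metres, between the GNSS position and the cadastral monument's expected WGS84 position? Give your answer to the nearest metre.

31 m

Observed coordinate differences: Δφ = -0.00159°, Δλ = -0.00284°.
Converting to metres (1° lat = 111300 m, cos φ = 0.628992): observed ΔN = -177.0 m, observed ΔE = -198.8 m.
Subtracting the expected shift leaves a residual of -177.0 − (-207.2) = 30.2 m north and -198.8 − (-204.8) = 6.0 m east.
Residual distance = √(30.2² + 6.0²) = 30.8 m.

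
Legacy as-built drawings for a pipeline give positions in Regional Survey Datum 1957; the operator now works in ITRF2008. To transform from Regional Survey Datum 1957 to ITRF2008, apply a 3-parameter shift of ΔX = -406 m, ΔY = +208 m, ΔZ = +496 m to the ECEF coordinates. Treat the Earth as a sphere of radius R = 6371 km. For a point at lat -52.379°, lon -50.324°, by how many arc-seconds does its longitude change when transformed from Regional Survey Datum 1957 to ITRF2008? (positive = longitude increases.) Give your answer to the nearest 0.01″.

Δλ = -9.53″

sin φ = -0.792066, cos φ = 0.610436, sin λ = -0.769667, cos λ = 0.638445.
East component: ΔE = −sin λ·ΔX + cos λ·ΔY = −(-0.769667)(-406) + (0.638445)(208) = -179.69 m.
1° of latitude spans πR/180 = 111195 m; at latitude φ, 1° of longitude spans that × cos φ = 67877.3 m, so Δλ = -179.69 / 67877.3 × 3600 = -9.530″.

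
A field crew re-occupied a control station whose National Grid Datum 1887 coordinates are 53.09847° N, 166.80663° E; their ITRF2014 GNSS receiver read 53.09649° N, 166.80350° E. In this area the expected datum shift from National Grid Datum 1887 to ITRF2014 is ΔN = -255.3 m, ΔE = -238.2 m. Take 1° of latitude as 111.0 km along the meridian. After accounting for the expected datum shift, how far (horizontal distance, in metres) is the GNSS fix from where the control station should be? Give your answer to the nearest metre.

Observed coordinate differences: Δφ = -0.00198°, Δλ = -0.00313°.
Converting to metres (1° lat = 111000 m, cos φ = 0.600442): observed ΔN = -219.8 m, observed ΔE = -208.6 m.
Subtracting the expected shift leaves a residual of -219.8 − (-255.3) = 35.5 m north and -208.6 − (-238.2) = 29.6 m east.
Residual distance = √(35.5² + 29.6²) = 46.2 m.

46 m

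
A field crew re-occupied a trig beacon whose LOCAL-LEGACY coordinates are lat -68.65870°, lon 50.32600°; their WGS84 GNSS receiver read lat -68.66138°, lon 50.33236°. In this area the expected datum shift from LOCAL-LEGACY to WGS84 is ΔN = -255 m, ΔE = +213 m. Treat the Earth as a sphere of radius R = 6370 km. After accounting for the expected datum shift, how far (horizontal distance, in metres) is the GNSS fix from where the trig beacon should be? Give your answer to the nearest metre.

62 m

Observed coordinate differences: Δφ = -0.00268°, Δλ = +0.00636°.
Converting to metres (1° lat = 111177 m, cos φ = 0.363923): observed ΔN = -298.0 m, observed ΔE = 257.3 m.
Subtracting the expected shift leaves a residual of -298.0 − (-255) = -43.0 m north and 257.3 − (213) = 44.3 m east.
Residual distance = √((-43.0)² + 44.3²) = 61.7 m.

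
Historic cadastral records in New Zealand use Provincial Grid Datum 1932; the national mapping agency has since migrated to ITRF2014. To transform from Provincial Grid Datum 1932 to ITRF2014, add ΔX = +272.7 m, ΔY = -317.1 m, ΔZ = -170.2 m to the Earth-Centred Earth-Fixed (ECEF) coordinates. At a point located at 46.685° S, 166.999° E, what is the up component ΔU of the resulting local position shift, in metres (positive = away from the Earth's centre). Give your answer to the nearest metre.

ΔU = -107 m

At φ = -46.685°, λ = 166.999°: sin φ = -0.727593, cos φ = 0.686009, sin λ = 0.224968, cos λ = -0.974366.
ΔU = cos φ cos λ·ΔX + cos φ sin λ·ΔY + sin φ·ΔZ = (0.686009)(-0.974366)(272.7) + (0.686009)(0.224968)(-317.1) + (-0.727593)(-170.2) = -107.38 m.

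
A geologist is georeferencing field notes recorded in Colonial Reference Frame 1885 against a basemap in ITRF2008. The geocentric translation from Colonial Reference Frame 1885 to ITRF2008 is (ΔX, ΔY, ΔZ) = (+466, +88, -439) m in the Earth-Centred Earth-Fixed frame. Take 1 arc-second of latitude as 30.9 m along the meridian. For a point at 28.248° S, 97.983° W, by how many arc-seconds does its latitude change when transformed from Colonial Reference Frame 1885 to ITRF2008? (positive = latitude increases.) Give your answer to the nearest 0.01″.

Δφ = -14.84″

sin φ = -0.473289, cos φ = 0.880907, sin λ = -0.990309, cos λ = -0.138879.
North component: ΔN = −sin φ cos λ·ΔX − sin φ sin λ·ΔY + cos φ·ΔZ = −(-0.473289)(-0.138879)(466) − (-0.473289)(-0.990309)(88) + (0.880907)(-439) = -458.59 m.
1° of latitude spans 3600 × 30.90 = 111240 m, so Δφ = -458.59 / 111240 × 3600 = -14.841″.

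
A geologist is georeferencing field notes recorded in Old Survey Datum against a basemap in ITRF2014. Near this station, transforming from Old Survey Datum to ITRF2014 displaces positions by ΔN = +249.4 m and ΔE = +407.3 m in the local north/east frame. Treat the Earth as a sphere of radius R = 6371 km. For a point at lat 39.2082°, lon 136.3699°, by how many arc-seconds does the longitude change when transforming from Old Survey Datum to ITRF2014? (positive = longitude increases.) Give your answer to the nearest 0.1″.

Δλ = 17.0″

At latitude 39.2082°, cos φ = 0.774854.
One radian of longitude at latitude φ spans R cos φ, so Δλ = ΔE / (R cos φ) = 407.3 / (6371000 × 0.774854) = 8.2506e-05 rad = 17.018″.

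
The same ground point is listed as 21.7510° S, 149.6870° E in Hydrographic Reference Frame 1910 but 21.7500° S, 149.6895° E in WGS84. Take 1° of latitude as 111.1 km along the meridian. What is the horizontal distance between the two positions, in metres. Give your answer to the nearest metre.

Δφ = -21.7500° − -21.7510° = +0.0010°; Δλ = 149.6895° − 149.6870° = +0.0025°.
ΔN = Δφ × 111100 = 111.1 m; ΔE = Δλ × 111100 × cos(-21.7510°) = +0.0025 × 111100 × 0.928803 = 258.0 m.
Distance = √(ΔE² + ΔN²) = √(258.0² + 111.1²) = 280.9 m.

281 m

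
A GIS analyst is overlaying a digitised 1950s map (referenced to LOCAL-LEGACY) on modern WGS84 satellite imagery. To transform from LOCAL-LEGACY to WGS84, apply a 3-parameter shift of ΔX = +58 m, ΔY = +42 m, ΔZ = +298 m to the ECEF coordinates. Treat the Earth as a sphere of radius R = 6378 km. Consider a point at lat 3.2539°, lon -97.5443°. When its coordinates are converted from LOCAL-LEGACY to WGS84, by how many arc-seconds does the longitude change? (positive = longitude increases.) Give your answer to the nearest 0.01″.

Δλ = 1.68″

sin φ = 0.056761, cos φ = 0.998388, sin λ = -0.991344, cos λ = -0.131293.
East component: ΔE = −sin λ·ΔX + cos λ·ΔY = −(-0.991344)(58) + (-0.131293)(42) = 51.98 m.
1° of latitude spans πR/180 = 111317 m; at latitude φ, 1° of longitude spans that × cos φ = 111137.6 m, so Δλ = 51.98 / 111137.6 × 3600 = 1.684″.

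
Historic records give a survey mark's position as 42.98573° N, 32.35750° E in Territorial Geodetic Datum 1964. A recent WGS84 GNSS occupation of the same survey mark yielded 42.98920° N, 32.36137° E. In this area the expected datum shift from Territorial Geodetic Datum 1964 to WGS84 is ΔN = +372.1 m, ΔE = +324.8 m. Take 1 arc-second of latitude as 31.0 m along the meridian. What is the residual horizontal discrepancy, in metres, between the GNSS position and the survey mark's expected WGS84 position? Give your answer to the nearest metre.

Observed coordinate differences: Δφ = +0.00347°, Δλ = +0.00387°.
Converting to metres (1° lat = 111600 m, cos φ = 0.731524): observed ΔN = 387.3 m, observed ΔE = 315.9 m.
Subtracting the expected shift leaves a residual of 387.3 − (372.1) = 15.2 m north and 315.9 − (324.8) = -8.9 m east.
Residual distance = √(15.2² + (-8.9)²) = 17.6 m.

18 m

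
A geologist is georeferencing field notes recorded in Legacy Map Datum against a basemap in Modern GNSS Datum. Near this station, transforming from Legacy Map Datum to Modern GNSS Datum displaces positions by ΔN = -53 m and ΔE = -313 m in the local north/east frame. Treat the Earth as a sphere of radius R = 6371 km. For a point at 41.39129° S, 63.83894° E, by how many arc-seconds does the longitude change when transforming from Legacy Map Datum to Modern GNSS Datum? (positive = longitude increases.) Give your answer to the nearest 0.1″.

Δλ = -13.5″

At latitude -41.39129°, cos φ = 0.750212.
One radian of longitude at latitude φ spans R cos φ, so Δλ = ΔE / (R cos φ) = -313.0 / (6371000 × 0.750212) = -6.5487e-05 rad = -13.508″.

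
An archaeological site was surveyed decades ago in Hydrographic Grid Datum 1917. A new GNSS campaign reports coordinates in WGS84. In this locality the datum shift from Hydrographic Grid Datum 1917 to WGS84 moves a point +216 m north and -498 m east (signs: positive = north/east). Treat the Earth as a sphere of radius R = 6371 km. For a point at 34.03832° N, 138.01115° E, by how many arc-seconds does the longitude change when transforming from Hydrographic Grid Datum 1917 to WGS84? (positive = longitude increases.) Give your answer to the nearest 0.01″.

At latitude 34.03832°, cos φ = 0.828663.
One radian of longitude at latitude φ spans R cos φ, so Δλ = ΔE / (R cos φ) = -498.0 / (6371000 × 0.828663) = -9.4329e-05 rad = -19.457″.

Δλ = -19.46″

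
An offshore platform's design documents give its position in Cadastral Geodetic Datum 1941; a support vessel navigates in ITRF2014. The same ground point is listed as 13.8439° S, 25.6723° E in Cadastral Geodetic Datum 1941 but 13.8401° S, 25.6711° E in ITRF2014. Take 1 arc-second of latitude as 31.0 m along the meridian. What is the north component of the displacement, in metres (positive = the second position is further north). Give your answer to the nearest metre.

Δφ = -13.8401° − -13.8439° = +0.0038°; Δλ = 25.6711° − 25.6723° = -0.0012°.
1° of latitude = 3600 × 31.00 = 111600 m.
ΔN = Δφ × 111600 = 424.1 m; ΔE = Δλ × 111600 × cos(-13.8439°) = -0.0012 × 111600 × 0.970951 = -130.0 m.

ΔN = 424 m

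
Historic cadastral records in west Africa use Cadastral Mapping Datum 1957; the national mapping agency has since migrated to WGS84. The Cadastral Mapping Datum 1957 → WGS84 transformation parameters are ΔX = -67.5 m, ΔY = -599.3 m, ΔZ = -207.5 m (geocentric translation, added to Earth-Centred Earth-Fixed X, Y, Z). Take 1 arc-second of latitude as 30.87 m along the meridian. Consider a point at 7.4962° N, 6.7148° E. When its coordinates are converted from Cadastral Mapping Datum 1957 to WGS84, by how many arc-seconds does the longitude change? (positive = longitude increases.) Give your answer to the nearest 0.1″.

Δλ = -19.2″

sin φ = 0.130460, cos φ = 0.991454, sin λ = 0.116927, cos λ = 0.993140.
East component: ΔE = −sin λ·ΔX + cos λ·ΔY = −(0.116927)(-67.5) + (0.993140)(-599.3) = -587.30 m.
1° of latitude spans 3600 × 30.87 = 111132 m; at latitude φ, 1° of longitude spans that × cos φ = 110182.2 m, so Δλ = -587.30 / 110182.2 × 3600 = -19.189″.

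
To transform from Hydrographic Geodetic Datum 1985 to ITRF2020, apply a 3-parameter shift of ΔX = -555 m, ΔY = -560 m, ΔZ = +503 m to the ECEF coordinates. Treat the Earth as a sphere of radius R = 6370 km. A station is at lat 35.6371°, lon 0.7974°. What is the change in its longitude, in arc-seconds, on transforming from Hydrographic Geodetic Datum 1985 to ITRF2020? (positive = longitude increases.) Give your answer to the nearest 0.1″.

sin φ = 0.582649, cos φ = 0.812724, sin λ = 0.013917, cos λ = 0.999903.
East component: ΔE = −sin λ·ΔX + cos λ·ΔY = −(0.013917)(-555) + (0.999903)(-560) = -552.22 m.
1° of latitude spans πR/180 = 111177 m; at latitude φ, 1° of longitude spans that × cos φ = 90356.6 m, so Δλ = -552.22 / 90356.6 × 3600 = -22.002″.

Δλ = -22.0″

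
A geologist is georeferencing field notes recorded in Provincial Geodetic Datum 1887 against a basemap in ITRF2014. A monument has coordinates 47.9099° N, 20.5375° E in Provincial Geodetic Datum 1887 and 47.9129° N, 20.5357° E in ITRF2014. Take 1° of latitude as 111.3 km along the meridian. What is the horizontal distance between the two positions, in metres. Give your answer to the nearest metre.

360 m

Δφ = 47.9129° − 47.9099° = +0.0030°; Δλ = 20.5357° − 20.5375° = -0.0018°.
ΔN = Δφ × 111300 = 333.9 m; ΔE = Δλ × 111300 × cos(47.9099°) = -0.0018 × 111300 × 0.670298 = -134.3 m.
Distance = √(ΔE² + ΔN²) = √((-134.3)² + 333.9²) = 359.9 m.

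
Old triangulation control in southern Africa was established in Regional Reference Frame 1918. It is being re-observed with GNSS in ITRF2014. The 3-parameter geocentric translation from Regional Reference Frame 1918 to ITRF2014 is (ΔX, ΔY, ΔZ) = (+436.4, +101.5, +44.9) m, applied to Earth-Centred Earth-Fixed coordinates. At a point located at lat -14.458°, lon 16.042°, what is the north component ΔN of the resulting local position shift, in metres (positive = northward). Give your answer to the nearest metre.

ΔN = 155 m

At φ = -14.458°, λ = 16.042°: sin φ = -0.249670, cos φ = 0.968331, sin λ = 0.276342, cos λ = 0.961059.
ΔN = −sin φ cos λ·ΔX − sin φ sin λ·ΔY + cos φ·ΔZ = −(-0.249670)(0.961059)(436.4) − (-0.249670)(0.276342)(101.5) + (0.968331)(44.9) = 155.19 m.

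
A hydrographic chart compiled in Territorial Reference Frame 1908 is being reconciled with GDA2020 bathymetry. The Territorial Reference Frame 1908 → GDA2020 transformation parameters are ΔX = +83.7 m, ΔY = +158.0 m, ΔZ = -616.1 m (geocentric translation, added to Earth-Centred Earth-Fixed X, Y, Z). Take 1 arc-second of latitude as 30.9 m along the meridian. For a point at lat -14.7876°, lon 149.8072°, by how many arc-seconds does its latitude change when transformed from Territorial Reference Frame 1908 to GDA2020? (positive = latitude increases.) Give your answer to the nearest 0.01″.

Δφ = -19.22″

sin φ = -0.255237, cos φ = 0.966879, sin λ = 0.502911, cos λ = -0.864338.
North component: ΔN = −sin φ cos λ·ΔX − sin φ sin λ·ΔY + cos φ·ΔZ = −(-0.255237)(-0.864338)(83.7) − (-0.255237)(0.502911)(158.0) + (0.966879)(-616.1) = -593.88 m.
1° of latitude spans 3600 × 30.90 = 111240 m, so Δφ = -593.88 / 111240 × 3600 = -19.219″.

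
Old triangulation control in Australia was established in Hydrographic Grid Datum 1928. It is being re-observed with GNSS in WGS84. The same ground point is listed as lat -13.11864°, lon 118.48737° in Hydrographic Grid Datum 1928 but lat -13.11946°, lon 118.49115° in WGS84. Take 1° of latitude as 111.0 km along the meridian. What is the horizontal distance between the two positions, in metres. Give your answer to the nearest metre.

419 m

Δφ = -13.11946° − -13.11864° = -0.00082°; Δλ = 118.49115° − 118.48737° = +0.00378°.
ΔN = Δφ × 111000 = -91.0 m; ΔE = Δλ × 111000 × cos(-13.11864°) = +0.00378 × 111000 × 0.973902 = 408.6 m.
Distance = √(ΔE² + ΔN²) = √(408.6² + (-91.0)²) = 418.6 m.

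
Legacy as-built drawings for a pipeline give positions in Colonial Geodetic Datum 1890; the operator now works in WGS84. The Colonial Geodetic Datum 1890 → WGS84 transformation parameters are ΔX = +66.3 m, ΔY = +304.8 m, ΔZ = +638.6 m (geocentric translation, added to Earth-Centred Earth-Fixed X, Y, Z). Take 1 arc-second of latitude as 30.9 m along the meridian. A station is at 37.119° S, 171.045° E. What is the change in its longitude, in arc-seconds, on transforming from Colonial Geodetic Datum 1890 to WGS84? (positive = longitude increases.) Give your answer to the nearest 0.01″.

sin φ = -0.603472, cos φ = 0.797384, sin λ = 0.155659, cos λ = -0.987811.
East component: ΔE = −sin λ·ΔX + cos λ·ΔY = −(0.155659)(66.3) + (-0.987811)(304.8) = -311.40 m.
1° of latitude spans 3600 × 30.90 = 111240 m; at latitude φ, 1° of longitude spans that × cos φ = 88701.0 m, so Δλ = -311.40 / 88701.0 × 3600 = -12.639″.

Δλ = -12.64″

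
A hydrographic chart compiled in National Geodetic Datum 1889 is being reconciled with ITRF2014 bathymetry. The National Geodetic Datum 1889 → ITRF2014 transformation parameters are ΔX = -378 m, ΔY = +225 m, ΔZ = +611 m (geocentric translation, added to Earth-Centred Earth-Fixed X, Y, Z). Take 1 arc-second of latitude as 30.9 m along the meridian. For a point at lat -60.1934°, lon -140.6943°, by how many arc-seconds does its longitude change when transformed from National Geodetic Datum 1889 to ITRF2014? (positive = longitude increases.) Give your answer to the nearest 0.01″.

Δλ = -26.92″

sin φ = -0.867708, cos φ = 0.497074, sin λ = -0.633458, cos λ = -0.773777.
East component: ΔE = −sin λ·ΔX + cos λ·ΔY = −(-0.633458)(-378) + (-0.773777)(225) = -413.55 m.
1° of latitude spans 3600 × 30.90 = 111240 m; at latitude φ, 1° of longitude spans that × cos φ = 55294.5 m, so Δλ = -413.55 / 55294.5 × 3600 = -26.924″.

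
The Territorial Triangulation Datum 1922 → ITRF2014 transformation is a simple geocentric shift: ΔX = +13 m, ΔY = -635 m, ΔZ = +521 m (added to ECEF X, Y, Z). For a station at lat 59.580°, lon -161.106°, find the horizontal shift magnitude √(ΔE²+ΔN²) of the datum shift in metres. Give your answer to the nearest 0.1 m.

The local east axis at (φ, λ) is (−sin λ, cos λ, 0), so ΔE = −sin(-161.106°)·13 + cos(-161.106°)·(-635) = 605.00 m.
The local north axis is (−sin φ cos λ, −sin φ sin λ, cos φ), giving ΔN = 10.606 − 177.318 + 263.800 = 97.09 m.
Horizontal magnitude = √(ΔE² + ΔN²) = √(605.00² + 97.09²) = 612.74 m.

612.7 m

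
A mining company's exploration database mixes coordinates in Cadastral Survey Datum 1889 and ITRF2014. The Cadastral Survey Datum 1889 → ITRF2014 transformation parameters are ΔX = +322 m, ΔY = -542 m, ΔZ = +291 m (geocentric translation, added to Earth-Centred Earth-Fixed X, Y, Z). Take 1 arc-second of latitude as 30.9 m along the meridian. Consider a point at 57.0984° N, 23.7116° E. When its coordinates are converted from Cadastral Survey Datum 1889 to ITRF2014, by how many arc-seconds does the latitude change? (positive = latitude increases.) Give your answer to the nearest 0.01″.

Δφ = 3.03″

sin φ = 0.839605, cos φ = 0.543198, sin λ = 0.402133, cos λ = 0.915581.
North component: ΔN = −sin φ cos λ·ΔX − sin φ sin λ·ΔY + cos φ·ΔZ = −(0.839605)(0.915581)(322) − (0.839605)(0.402133)(-542) + (0.543198)(291) = 93.54 m.
1° of latitude spans 3600 × 30.90 = 111240 m, so Δφ = 93.54 / 111240 × 3600 = 3.027″.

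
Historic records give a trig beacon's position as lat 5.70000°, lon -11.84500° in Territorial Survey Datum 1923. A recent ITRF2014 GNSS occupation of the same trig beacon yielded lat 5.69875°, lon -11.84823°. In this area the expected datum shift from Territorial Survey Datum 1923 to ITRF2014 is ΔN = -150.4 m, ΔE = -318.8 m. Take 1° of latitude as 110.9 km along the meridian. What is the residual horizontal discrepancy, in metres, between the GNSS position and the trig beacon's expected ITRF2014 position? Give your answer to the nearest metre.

Observed coordinate differences: Δφ = -0.00125°, Δλ = -0.00323°.
Converting to metres (1° lat = 110900 m, cos φ = 0.995056): observed ΔN = -138.6 m, observed ΔE = -356.4 m.
Subtracting the expected shift leaves a residual of -138.6 − (-150.4) = 11.8 m north and -356.4 − (-318.8) = -37.6 m east.
Residual distance = √(11.8² + (-37.6)²) = 39.4 m.

39 m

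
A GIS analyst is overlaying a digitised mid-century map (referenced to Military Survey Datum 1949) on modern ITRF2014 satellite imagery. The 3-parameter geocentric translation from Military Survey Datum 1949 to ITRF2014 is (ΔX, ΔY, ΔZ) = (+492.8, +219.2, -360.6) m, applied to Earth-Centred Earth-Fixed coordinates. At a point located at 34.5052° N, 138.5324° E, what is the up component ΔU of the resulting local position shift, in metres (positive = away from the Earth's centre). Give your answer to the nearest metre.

At φ = 34.5052°, λ = 138.5324°: sin φ = 0.566481, cos φ = 0.824075, sin λ = 0.662196, cos λ = -0.749330.
ΔU = cos φ cos λ·ΔX + cos φ sin λ·ΔY + sin φ·ΔZ = (0.824075)(-0.749330)(492.8) + (0.824075)(0.662196)(219.2) + (0.566481)(-360.6) = -388.96 m.

ΔU = -389 m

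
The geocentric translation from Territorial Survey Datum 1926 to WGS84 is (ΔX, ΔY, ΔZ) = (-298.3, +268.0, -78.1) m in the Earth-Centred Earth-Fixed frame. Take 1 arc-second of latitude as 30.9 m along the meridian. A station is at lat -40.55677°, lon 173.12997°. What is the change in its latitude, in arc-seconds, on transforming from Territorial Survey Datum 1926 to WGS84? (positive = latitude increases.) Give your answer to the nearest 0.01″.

sin φ = -0.650201, cos φ = 0.759762, sin λ = 0.119618, cos λ = -0.992820.
North component: ΔN = −sin φ cos λ·ΔX − sin φ sin λ·ΔY + cos φ·ΔZ = −(-0.650201)(-0.992820)(-298.3) − (-0.650201)(0.119618)(268.0) + (0.759762)(-78.1) = 154.07 m.
1° of latitude spans 3600 × 30.90 = 111240 m, so Δφ = 154.07 / 111240 × 3600 = 4.986″.

Δφ = 4.99″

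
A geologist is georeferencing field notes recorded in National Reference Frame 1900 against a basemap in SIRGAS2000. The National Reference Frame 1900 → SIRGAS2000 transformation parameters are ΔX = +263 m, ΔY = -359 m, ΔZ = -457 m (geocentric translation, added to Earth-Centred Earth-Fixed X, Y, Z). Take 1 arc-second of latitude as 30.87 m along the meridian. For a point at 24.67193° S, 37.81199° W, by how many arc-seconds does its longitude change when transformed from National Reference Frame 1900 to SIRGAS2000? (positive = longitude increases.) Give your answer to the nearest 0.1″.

Δλ = -4.4″

sin φ = -0.417422, cos φ = 0.908713, sin λ = -0.613072, cos λ = 0.790027.
East component: ΔE = −sin λ·ΔX + cos λ·ΔY = −(-0.613072)(263) + (0.790027)(-359) = -122.38 m.
1° of latitude spans 3600 × 30.87 = 111132 m; at latitude φ, 1° of longitude spans that × cos φ = 100987.1 m, so Δλ = -122.38 / 100987.1 × 3600 = -4.363″.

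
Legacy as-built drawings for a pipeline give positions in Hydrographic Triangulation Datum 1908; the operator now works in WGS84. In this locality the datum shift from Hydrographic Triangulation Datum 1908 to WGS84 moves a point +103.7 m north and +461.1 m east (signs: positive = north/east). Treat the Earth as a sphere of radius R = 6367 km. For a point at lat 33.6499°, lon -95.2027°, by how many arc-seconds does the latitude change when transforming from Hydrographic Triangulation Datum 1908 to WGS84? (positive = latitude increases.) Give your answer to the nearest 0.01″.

On a sphere of radius R, 1 rad of latitude = R, so Δφ = ΔN / R = 103.7 / 6367000 = 1.6287e-05 rad = 3.359″.

Δφ = 3.36″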